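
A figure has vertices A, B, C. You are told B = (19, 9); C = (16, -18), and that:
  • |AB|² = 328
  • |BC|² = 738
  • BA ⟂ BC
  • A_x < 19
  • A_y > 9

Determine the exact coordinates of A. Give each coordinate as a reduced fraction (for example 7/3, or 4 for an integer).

A = (1, 11)

1. A_x = 1  [[BA ⟂ BC ⇒ -3x-27y+300=0] ∩ [|A−(19, 9)|²=328]]
2. A_y = 11  [[BA ⟂ BC ⇒ -3x-27y+300=0] ∩ [|A−(19, 9)|²=328]]
   so A = (1, 11)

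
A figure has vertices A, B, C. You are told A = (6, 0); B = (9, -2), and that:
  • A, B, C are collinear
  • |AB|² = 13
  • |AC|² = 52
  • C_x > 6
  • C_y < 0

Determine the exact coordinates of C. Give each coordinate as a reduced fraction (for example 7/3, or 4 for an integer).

1. C_x = 12  [[A, B, C are collinear ⇒ 2x+3y-12=0] ∩ [|C−(6, 0)|²=52]]
2. C_y = -4  [[A, B, C are collinear ⇒ 2x+3y-12=0] ∩ [|C−(6, 0)|²=52]]
   so C = (12, -4)

C = (12, -4)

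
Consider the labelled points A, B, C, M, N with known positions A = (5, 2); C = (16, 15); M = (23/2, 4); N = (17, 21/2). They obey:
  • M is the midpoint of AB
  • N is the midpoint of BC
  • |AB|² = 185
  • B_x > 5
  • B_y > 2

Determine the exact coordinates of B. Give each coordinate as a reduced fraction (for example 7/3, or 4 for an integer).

1. B_x = 18  [B = 2·M−A = 2·(23/2, 4)−(5, 2)]
2. B_y = 6  [B = 2·M−A = 2·(23/2, 4)−(5, 2)]
   so B = (18, 6)

B = (18, 6)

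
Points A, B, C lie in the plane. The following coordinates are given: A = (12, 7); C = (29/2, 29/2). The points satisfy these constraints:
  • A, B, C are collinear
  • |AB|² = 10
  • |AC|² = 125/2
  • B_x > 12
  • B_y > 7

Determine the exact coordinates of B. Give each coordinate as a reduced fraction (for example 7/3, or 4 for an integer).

B = (13, 10)

1. B_x = 13  [[A, B, C are collinear ⇒ 15/2x-5/2y-145/2=0] ∩ [|B−(12, 7)|²=10]]
2. B_y = 10  [[A, B, C are collinear ⇒ 15/2x-5/2y-145/2=0] ∩ [|B−(12, 7)|²=10]]
   so B = (13, 10)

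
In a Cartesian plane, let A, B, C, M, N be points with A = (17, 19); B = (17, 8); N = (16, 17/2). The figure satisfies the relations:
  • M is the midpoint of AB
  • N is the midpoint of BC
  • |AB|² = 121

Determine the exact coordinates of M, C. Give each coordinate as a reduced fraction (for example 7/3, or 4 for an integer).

1. M_x = 17  [2·M = A+B = (17, 19)+(17, 8)]
2. M_y = 27/2  [2·M = A+B = (17, 19)+(17, 8)]
   so M = (17, 27/2)
3. C_x = 15  [C = 2·N−B = 2·(16, 17/2)−(17, 8)]
4. C_y = 9  [C = 2·N−B = 2·(16, 17/2)−(17, 8)]
   so C = (15, 9)

M = (17, 27/2)
C = (15, 9)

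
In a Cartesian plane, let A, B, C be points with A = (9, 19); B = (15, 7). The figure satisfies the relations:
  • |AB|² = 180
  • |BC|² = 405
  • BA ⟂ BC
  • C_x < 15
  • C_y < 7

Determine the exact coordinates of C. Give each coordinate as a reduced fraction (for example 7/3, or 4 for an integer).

C = (-3, -2)

1. C_x = -3  [[BA ⟂ BC ⇒ -6x+12y+6=0] ∩ [|C−(15, 7)|²=405]]
2. C_y = -2  [[BA ⟂ BC ⇒ -6x+12y+6=0] ∩ [|C−(15, 7)|²=405]]
   so C = (-3, -2)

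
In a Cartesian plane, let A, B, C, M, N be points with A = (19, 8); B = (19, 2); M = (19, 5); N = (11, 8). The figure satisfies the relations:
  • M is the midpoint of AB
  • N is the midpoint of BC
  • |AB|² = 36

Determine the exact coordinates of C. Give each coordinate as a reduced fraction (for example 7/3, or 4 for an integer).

1. C_x = 3  [C = 2·N−B = 2·(11, 8)−(19, 2)]
2. C_y = 14  [C = 2·N−B = 2·(11, 8)−(19, 2)]
   so C = (3, 14)

C = (3, 14)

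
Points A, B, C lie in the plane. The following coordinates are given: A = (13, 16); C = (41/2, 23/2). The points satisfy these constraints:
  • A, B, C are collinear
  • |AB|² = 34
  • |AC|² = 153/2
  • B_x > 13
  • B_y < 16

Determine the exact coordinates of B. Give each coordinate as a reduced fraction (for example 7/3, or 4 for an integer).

1. B_x = 18  [[A, B, C are collinear ⇒ -9/2x-15/2y+357/2=0] ∩ [|B−(13, 16)|²=34]]
2. B_y = 13  [[A, B, C are collinear ⇒ -9/2x-15/2y+357/2=0] ∩ [|B−(13, 16)|²=34]]
   so B = (18, 13)

B = (18, 13)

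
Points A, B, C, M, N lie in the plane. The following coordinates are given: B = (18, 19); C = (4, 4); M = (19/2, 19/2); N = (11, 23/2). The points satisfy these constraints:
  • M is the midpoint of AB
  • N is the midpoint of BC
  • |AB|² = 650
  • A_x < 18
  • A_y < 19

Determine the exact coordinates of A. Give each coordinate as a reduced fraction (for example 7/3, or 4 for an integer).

A = (1, 0)

1. A_x = 1  [A = 2·M−B = 2·(19/2, 19/2)−(18, 19)]
2. A_y = 0  [A = 2·M−B = 2·(19/2, 19/2)−(18, 19)]
   so A = (1, 0)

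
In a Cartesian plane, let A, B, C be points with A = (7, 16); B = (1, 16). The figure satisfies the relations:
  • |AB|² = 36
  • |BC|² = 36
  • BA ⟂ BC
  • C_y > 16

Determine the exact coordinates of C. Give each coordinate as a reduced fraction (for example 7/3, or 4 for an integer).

1. C_x = 1  [[BA ⟂ BC ⇒ 6x-6=0] ∩ [|C−(1, 16)|²=36]]
2. C_y = 22  [[BA ⟂ BC ⇒ 6x-6=0] ∩ [|C−(1, 16)|²=36]]
   so C = (1, 22)

C = (1, 22)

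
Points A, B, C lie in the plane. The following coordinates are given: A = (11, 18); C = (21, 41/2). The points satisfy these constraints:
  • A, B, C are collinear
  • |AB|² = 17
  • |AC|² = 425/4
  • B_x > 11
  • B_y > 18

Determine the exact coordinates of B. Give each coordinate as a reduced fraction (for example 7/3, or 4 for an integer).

B = (15, 19)

1. B_x = 15  [[A, B, C are collinear ⇒ 5/2x-10y+305/2=0] ∩ [|B−(11, 18)|²=17]]
2. B_y = 19  [[A, B, C are collinear ⇒ 5/2x-10y+305/2=0] ∩ [|B−(11, 18)|²=17]]
   so B = (15, 19)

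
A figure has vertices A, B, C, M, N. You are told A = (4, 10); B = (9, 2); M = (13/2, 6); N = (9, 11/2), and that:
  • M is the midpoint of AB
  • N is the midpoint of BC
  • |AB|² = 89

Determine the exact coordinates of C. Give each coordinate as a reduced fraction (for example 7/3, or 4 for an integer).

1. C_x = 9  [C = 2·N−B = 2·(9, 11/2)−(9, 2)]
2. C_y = 9  [C = 2·N−B = 2·(9, 11/2)−(9, 2)]
   so C = (9, 9)

C = (9, 9)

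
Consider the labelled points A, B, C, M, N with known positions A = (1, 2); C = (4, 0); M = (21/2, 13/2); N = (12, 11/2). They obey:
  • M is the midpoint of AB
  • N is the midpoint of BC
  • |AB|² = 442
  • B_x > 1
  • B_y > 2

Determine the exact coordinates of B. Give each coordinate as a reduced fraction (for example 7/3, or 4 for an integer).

1. B_x = 20  [B = 2·M−A = 2·(21/2, 13/2)−(1, 2)]
2. B_y = 11  [B = 2·M−A = 2·(21/2, 13/2)−(1, 2)]
   so B = (20, 11)

B = (20, 11)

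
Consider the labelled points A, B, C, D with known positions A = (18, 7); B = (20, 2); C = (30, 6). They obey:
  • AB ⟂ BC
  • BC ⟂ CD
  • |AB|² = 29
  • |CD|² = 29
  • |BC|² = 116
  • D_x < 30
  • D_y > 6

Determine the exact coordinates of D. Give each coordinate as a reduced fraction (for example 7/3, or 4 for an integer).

D = (28, 11)

1. D_x = 28  [[BC ⟂ CD ⇒ 10x+4y-324=0] ∩ [|D−(30, 6)|²=29]]
2. D_y = 11  [[BC ⟂ CD ⇒ 10x+4y-324=0] ∩ [|D−(30, 6)|²=29]]
   so D = (28, 11)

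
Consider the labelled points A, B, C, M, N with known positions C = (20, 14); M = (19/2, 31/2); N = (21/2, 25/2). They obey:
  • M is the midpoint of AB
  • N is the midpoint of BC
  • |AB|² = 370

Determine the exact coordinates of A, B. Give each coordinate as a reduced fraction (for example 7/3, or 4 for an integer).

1. B_x = 1  [B = 2·N−C = 2·(21/2, 25/2)−(20, 14)]
2. B_y = 11  [B = 2·N−C = 2·(21/2, 25/2)−(20, 14)]
   so B = (1, 11)
3. A_x = 18  [A = 2·M−B = 2·(19/2, 31/2)−(1, 11)]
4. A_y = 20  [A = 2·M−B = 2·(19/2, 31/2)−(1, 11)]
   so A = (18, 20)

A = (18, 20)
B = (1, 11)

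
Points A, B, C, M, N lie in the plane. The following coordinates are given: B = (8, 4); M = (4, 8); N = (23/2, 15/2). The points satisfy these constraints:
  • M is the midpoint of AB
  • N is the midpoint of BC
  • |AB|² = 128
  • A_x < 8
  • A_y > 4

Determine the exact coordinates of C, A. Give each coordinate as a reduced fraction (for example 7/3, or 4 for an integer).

C = (15, 11)
A = (0, 12)

1. A_x = 0  [A = 2·M−B = 2·(4, 8)−(8, 4)]
2. A_y = 12  [A = 2·M−B = 2·(4, 8)−(8, 4)]
   so A = (0, 12)
3. C_x = 15  [C = 2·N−B = 2·(23/2, 15/2)−(8, 4)]
4. C_y = 11  [C = 2·N−B = 2·(23/2, 15/2)−(8, 4)]
   so C = (15, 11)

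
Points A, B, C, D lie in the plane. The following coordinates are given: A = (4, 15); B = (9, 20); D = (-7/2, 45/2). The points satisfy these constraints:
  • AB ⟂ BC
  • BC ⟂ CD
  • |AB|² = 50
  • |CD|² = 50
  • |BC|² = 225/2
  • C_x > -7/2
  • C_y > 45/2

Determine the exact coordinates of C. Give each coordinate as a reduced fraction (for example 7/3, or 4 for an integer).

C = (3/2, 55/2)

1. C_x = 3/2  [[AB ⟂ BC ⇒ 5x+5y-145=0] ∩ [|C−(-7/2, 45/2)|²=50]]
2. C_y = 55/2  [[AB ⟂ BC ⇒ 5x+5y-145=0] ∩ [|C−(-7/2, 45/2)|²=50]]
   so C = (3/2, 55/2)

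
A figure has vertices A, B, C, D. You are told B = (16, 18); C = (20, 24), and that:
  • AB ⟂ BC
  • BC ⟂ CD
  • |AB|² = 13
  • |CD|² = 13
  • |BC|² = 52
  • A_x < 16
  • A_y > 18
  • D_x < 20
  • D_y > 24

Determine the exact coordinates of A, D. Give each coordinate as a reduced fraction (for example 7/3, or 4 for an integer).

1. A_x = 13  [[AB ⟂ BC ⇒ -4x-6y+172=0] ∩ [|A−(16, 18)|²=13]]
2. A_y = 20  [[AB ⟂ BC ⇒ -4x-6y+172=0] ∩ [|A−(16, 18)|²=13]]
   so A = (13, 20)
3. D_x = 17  [[BC ⟂ CD ⇒ 4x+6y-224=0] ∩ [|D−(20, 24)|²=13]]
4. D_y = 26  [[BC ⟂ CD ⇒ 4x+6y-224=0] ∩ [|D−(20, 24)|²=13]]
   so D = (17, 26)

A = (13, 20)
D = (17, 26)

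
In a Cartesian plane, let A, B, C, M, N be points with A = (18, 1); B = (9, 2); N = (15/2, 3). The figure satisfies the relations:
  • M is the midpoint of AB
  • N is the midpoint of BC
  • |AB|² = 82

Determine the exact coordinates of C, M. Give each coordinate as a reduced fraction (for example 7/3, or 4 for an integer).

1. M_x = 27/2  [2·M = A+B = (18, 1)+(9, 2)]
2. M_y = 3/2  [2·M = A+B = (18, 1)+(9, 2)]
   so M = (27/2, 3/2)
3. C_x = 6  [C = 2·N−B = 2·(15/2, 3)−(9, 2)]
4. C_y = 4  [C = 2·N−B = 2·(15/2, 3)−(9, 2)]
   so C = (6, 4)

C = (6, 4)
M = (27/2, 3/2)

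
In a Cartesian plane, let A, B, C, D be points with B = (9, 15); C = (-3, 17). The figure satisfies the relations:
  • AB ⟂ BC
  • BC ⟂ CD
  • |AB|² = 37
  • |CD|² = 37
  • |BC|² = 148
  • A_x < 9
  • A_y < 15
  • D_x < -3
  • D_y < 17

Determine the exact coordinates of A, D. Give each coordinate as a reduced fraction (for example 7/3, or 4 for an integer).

A = (8, 9)
D = (-4, 11)

1. A_x = 8  [[AB ⟂ BC ⇒ 12x-2y-78=0] ∩ [|A−(9, 15)|²=37]]
2. A_y = 9  [[AB ⟂ BC ⇒ 12x-2y-78=0] ∩ [|A−(9, 15)|²=37]]
   so A = (8, 9)
3. D_x = -4  [[BC ⟂ CD ⇒ -12x+2y-70=0] ∩ [|D−(-3, 17)|²=37]]
4. D_y = 11  [[BC ⟂ CD ⇒ -12x+2y-70=0] ∩ [|D−(-3, 17)|²=37]]
   so D = (-4, 11)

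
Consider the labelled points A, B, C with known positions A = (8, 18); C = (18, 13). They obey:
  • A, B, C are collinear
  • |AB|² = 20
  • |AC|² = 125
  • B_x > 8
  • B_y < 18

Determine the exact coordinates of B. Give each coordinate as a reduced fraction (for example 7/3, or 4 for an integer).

B = (12, 16)

1. B_x = 12  [[A, B, C are collinear ⇒ -5x-10y+220=0] ∩ [|B−(8, 18)|²=20]]
2. B_y = 16  [[A, B, C are collinear ⇒ -5x-10y+220=0] ∩ [|B−(8, 18)|²=20]]
   so B = (12, 16)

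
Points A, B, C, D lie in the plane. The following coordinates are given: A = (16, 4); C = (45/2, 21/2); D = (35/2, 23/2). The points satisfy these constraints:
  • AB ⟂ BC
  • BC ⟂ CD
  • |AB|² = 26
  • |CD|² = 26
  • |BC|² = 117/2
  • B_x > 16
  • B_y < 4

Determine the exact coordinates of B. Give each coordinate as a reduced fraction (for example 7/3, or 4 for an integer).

1. B_x = 21  [[BC ⟂ CD ⇒ 5x-1y-102=0] ∩ [|B−(16, 4)|²=26]]
2. B_y = 3  [[BC ⟂ CD ⇒ 5x-1y-102=0] ∩ [|B−(16, 4)|²=26]]
   so B = (21, 3)

B = (21, 3)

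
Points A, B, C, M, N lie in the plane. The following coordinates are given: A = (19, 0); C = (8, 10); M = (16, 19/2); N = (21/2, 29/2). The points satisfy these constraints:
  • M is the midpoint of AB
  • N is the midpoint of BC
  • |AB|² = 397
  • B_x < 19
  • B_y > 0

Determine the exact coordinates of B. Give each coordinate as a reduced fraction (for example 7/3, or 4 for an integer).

B = (13, 19)

1. B_x = 13  [B = 2·M−A = 2·(16, 19/2)−(19, 0)]
2. B_y = 19  [B = 2·M−A = 2·(16, 19/2)−(19, 0)]
   so B = (13, 19)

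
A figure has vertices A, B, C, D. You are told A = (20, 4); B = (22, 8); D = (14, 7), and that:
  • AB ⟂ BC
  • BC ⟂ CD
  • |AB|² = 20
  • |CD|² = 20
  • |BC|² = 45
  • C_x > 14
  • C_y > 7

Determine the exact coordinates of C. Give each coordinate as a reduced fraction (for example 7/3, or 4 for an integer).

1. C_x = 16  [[AB ⟂ BC ⇒ 2x+4y-76=0] ∩ [|C−(14, 7)|²=20]]
2. C_y = 11  [[AB ⟂ BC ⇒ 2x+4y-76=0] ∩ [|C−(14, 7)|²=20]]
   so C = (16, 11)

C = (16, 11)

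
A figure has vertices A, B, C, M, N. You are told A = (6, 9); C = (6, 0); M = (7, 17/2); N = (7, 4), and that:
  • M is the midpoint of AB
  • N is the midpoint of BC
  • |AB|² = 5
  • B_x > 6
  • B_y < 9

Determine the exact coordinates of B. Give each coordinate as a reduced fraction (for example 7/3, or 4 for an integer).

1. B_x = 8  [B = 2·M−A = 2·(7, 17/2)−(6, 9)]
2. B_y = 8  [B = 2·M−A = 2·(7, 17/2)−(6, 9)]
   so B = (8, 8)

B = (8, 8)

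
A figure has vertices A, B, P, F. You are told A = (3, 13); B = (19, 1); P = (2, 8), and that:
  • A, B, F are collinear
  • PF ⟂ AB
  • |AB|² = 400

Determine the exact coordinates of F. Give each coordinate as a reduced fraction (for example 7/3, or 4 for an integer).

F = (119/25, 292/25)

1. F_x = 119/25  [[A, B, F are collinear ⇒ 12x+16y-244=0] ∩ [PF ⟂ AB ⇒ 16x-12y+64=0]]
2. F_y = 292/25  [[A, B, F are collinear ⇒ 12x+16y-244=0] ∩ [PF ⟂ AB ⇒ 16x-12y+64=0]]
   so F = (119/25, 292/25)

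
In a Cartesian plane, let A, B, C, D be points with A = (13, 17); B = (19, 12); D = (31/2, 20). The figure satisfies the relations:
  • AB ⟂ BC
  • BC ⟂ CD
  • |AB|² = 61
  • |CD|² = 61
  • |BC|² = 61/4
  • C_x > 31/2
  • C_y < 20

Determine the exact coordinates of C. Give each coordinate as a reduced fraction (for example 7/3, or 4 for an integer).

C = (43/2, 15)

1. C_x = 43/2  [[AB ⟂ BC ⇒ 6x-5y-54=0] ∩ [|C−(31/2, 20)|²=61]]
2. C_y = 15  [[AB ⟂ BC ⇒ 6x-5y-54=0] ∩ [|C−(31/2, 20)|²=61]]
   so C = (43/2, 15)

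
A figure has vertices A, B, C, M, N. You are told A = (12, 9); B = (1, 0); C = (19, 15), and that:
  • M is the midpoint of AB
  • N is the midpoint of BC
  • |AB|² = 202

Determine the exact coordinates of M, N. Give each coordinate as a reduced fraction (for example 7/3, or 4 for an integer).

M = (13/2, 9/2)
N = (10, 15/2)

1. M_x = 13/2  [2·M = A+B = (12, 9)+(1, 0)]
2. M_y = 9/2  [2·M = A+B = (12, 9)+(1, 0)]
   so M = (13/2, 9/2)
3. N_x = 10  [2·N = B+C = (1, 0)+(19, 15)]
4. N_y = 15/2  [2·N = B+C = (1, 0)+(19, 15)]
   so N = (10, 15/2)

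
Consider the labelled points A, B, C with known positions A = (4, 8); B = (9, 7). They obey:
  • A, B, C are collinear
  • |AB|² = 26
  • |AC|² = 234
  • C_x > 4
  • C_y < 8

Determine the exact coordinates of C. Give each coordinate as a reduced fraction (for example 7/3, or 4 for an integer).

1. C_x = 19  [[A, B, C are collinear ⇒ 1x+5y-44=0] ∩ [|C−(4, 8)|²=234]]
2. C_y = 5  [[A, B, C are collinear ⇒ 1x+5y-44=0] ∩ [|C−(4, 8)|²=234]]
   so C = (19, 5)

C = (19, 5)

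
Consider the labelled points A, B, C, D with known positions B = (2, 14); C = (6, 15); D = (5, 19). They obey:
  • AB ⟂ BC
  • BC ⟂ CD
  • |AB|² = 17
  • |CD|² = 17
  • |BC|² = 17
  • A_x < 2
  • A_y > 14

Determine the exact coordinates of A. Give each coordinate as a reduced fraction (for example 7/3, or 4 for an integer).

A = (1, 18)

1. A_x = 1  [[AB ⟂ BC ⇒ -4x-1y+22=0] ∩ [|A−(2, 14)|²=17]]
2. A_y = 18  [[AB ⟂ BC ⇒ -4x-1y+22=0] ∩ [|A−(2, 14)|²=17]]
   so A = (1, 18)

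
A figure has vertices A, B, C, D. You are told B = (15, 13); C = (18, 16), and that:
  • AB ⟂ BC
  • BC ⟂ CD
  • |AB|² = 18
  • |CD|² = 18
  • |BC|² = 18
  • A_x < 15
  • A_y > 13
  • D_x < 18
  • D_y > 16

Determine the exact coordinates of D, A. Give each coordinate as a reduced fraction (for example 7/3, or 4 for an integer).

1. D_x = 15  [[BC ⟂ CD ⇒ 3x+3y-102=0] ∩ [|D−(18, 16)|²=18]]
2. D_y = 19  [[BC ⟂ CD ⇒ 3x+3y-102=0] ∩ [|D−(18, 16)|²=18]]
   so D = (15, 19)
3. A_x = 12  [[AB ⟂ BC ⇒ -3x-3y+84=0] ∩ [|A−(15, 13)|²=18]]
4. A_y = 16  [[AB ⟂ BC ⇒ -3x-3y+84=0] ∩ [|A−(15, 13)|²=18]]
   so A = (12, 16)

D = (15, 19)
A = (12, 16)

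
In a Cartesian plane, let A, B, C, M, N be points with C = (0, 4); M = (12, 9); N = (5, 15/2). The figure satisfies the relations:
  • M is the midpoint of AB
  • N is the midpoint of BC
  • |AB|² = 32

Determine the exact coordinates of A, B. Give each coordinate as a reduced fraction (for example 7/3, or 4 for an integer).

A = (14, 7)
B = (10, 11)

1. B_x = 10  [B = 2·N−C = 2·(5, 15/2)−(0, 4)]
2. B_y = 11  [B = 2·N−C = 2·(5, 15/2)−(0, 4)]
   so B = (10, 11)
3. A_x = 14  [A = 2·M−B = 2·(12, 9)−(10, 11)]
4. A_y = 7  [A = 2·M−B = 2·(12, 9)−(10, 11)]
   so A = (14, 7)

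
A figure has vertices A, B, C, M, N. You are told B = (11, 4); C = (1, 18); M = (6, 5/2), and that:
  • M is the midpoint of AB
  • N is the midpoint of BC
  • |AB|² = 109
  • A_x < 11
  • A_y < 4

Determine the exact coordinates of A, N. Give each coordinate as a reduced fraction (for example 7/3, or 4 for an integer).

1. A_x = 1  [A = 2·M−B = 2·(6, 5/2)−(11, 4)]
2. A_y = 1  [A = 2·M−B = 2·(6, 5/2)−(11, 4)]
   so A = (1, 1)
3. N_x = 6  [2·N = B+C = (11, 4)+(1, 18)]
4. N_y = 11  [2·N = B+C = (11, 4)+(1, 18)]
   so N = (6, 11)

A = (1, 1)
N = (6, 11)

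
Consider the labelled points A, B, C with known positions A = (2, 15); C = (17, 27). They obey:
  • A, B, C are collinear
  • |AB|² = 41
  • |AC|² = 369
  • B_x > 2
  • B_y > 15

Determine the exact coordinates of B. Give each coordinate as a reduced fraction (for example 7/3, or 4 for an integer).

B = (7, 19)

1. B_x = 7  [[A, B, C are collinear ⇒ 12x-15y+201=0] ∩ [|B−(2, 15)|²=41]]
2. B_y = 19  [[A, B, C are collinear ⇒ 12x-15y+201=0] ∩ [|B−(2, 15)|²=41]]
   so B = (7, 19)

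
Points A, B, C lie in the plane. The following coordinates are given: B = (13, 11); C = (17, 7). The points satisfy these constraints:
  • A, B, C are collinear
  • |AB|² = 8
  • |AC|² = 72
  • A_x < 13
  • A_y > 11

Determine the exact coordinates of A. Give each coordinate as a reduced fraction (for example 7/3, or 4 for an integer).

A = (11, 13)

1. A_x = 11  [[A, B, C are collinear ⇒ 4x+4y-96=0] ∩ [|A−(13, 11)|²=8]]
2. A_y = 13  [[A, B, C are collinear ⇒ 4x+4y-96=0] ∩ [|A−(13, 11)|²=8]]
   so A = (11, 13)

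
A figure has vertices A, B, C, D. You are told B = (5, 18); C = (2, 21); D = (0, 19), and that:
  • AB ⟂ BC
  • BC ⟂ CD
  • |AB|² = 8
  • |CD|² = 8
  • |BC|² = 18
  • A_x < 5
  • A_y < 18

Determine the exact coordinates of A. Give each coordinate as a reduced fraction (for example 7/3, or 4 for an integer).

A = (3, 16)

1. A_x = 3  [[AB ⟂ BC ⇒ 3x-3y+39=0] ∩ [|A−(5, 18)|²=8]]
2. A_y = 16  [[AB ⟂ BC ⇒ 3x-3y+39=0] ∩ [|A−(5, 18)|²=8]]
   so A = (3, 16)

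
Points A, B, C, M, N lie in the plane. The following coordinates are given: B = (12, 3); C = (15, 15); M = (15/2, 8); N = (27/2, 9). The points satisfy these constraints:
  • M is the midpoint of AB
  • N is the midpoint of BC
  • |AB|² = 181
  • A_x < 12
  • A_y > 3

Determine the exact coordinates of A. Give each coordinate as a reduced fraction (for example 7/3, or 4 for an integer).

1. A_x = 3  [A = 2·M−B = 2·(15/2, 8)−(12, 3)]
2. A_y = 13  [A = 2·M−B = 2·(15/2, 8)−(12, 3)]
   so A = (3, 13)

A = (3, 13)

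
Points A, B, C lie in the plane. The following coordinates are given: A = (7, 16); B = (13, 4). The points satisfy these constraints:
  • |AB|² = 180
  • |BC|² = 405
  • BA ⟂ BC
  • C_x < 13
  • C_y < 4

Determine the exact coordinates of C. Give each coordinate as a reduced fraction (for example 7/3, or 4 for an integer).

1. C_x = -5  [[BA ⟂ BC ⇒ -6x+12y+30=0] ∩ [|C−(13, 4)|²=405]]
2. C_y = -5  [[BA ⟂ BC ⇒ -6x+12y+30=0] ∩ [|C−(13, 4)|²=405]]
   so C = (-5, -5)

C = (-5, -5)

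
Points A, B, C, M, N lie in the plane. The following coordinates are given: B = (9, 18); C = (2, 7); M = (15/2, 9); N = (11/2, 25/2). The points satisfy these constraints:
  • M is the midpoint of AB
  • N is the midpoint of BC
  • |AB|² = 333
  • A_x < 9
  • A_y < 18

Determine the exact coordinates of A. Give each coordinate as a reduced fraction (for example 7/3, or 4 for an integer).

1. A_x = 6  [A = 2·M−B = 2·(15/2, 9)−(9, 18)]
2. A_y = 0  [A = 2·M−B = 2·(15/2, 9)−(9, 18)]
   so A = (6, 0)

A = (6, 0)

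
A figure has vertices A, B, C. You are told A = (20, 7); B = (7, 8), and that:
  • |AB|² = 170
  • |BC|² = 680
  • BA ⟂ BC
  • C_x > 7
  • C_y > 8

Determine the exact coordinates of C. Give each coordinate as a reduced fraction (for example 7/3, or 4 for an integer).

C = (9, 34)

1. C_x = 9  [[BA ⟂ BC ⇒ 13x-1y-83=0] ∩ [|C−(7, 8)|²=680]]
2. C_y = 34  [[BA ⟂ BC ⇒ 13x-1y-83=0] ∩ [|C−(7, 8)|²=680]]
   so C = (9, 34)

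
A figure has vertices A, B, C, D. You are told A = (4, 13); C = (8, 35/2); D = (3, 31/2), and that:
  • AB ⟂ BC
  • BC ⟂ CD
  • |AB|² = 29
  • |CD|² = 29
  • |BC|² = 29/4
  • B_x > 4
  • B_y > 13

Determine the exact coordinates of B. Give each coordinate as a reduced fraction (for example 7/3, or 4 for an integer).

B = (9, 15)

1. B_x = 9  [[BC ⟂ CD ⇒ 5x+2y-75=0] ∩ [|B−(4, 13)|²=29]]
2. B_y = 15  [[BC ⟂ CD ⇒ 5x+2y-75=0] ∩ [|B−(4, 13)|²=29]]
   so B = (9, 15)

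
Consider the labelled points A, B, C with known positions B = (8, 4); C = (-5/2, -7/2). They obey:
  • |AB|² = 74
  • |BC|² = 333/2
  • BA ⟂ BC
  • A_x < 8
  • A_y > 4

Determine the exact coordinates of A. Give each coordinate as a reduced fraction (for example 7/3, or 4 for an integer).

A = (3, 11)

1. A_x = 3  [[BA ⟂ BC ⇒ -21/2x-15/2y+114=0] ∩ [|A−(8, 4)|²=74]]
2. A_y = 11  [[BA ⟂ BC ⇒ -21/2x-15/2y+114=0] ∩ [|A−(8, 4)|²=74]]
   so A = (3, 11)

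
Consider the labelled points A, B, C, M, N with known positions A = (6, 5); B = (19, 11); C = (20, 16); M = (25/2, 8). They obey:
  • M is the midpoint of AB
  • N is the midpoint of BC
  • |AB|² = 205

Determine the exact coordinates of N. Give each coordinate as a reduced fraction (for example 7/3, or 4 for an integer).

1. N_x = 39/2  [2·N = B+C = (19, 11)+(20, 16)]
2. N_y = 27/2  [2·N = B+C = (19, 11)+(20, 16)]
   so N = (39/2, 27/2)

N = (39/2, 27/2)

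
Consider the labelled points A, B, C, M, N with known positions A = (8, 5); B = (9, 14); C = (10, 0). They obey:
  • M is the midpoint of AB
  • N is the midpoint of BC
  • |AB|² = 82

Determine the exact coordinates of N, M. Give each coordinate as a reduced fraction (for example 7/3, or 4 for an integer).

1. M_x = 17/2  [2·M = A+B = (8, 5)+(9, 14)]
2. M_y = 19/2  [2·M = A+B = (8, 5)+(9, 14)]
   so M = (17/2, 19/2)
3. N_x = 19/2  [2·N = B+C = (9, 14)+(10, 0)]
4. N_y = 7  [2·N = B+C = (9, 14)+(10, 0)]
   so N = (19/2, 7)

N = (19/2, 7)
M = (17/2, 19/2)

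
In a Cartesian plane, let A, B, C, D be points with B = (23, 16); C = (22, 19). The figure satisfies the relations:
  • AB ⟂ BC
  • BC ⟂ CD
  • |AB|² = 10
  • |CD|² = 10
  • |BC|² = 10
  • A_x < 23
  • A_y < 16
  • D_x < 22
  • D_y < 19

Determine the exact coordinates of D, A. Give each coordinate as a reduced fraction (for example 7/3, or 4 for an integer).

1. D_x = 19  [[BC ⟂ CD ⇒ -1x+3y-35=0] ∩ [|D−(22, 19)|²=10]]
2. D_y = 18  [[BC ⟂ CD ⇒ -1x+3y-35=0] ∩ [|D−(22, 19)|²=10]]
   so D = (19, 18)
3. A_x = 20  [[AB ⟂ BC ⇒ 1x-3y+25=0] ∩ [|A−(23, 16)|²=10]]
4. A_y = 15  [[AB ⟂ BC ⇒ 1x-3y+25=0] ∩ [|A−(23, 16)|²=10]]
   so A = (20, 15)

D = (19, 18)
A = (20, 15)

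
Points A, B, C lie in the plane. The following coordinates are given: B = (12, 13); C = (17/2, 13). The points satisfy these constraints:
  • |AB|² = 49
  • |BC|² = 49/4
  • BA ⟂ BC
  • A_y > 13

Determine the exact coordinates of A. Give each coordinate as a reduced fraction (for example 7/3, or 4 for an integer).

1. A_x = 12  [[BA ⟂ BC ⇒ -7/2x+42=0] ∩ [|A−(12, 13)|²=49]]
2. A_y = 20  [[BA ⟂ BC ⇒ -7/2x+42=0] ∩ [|A−(12, 13)|²=49]]
   so A = (12, 20)

A = (12, 20)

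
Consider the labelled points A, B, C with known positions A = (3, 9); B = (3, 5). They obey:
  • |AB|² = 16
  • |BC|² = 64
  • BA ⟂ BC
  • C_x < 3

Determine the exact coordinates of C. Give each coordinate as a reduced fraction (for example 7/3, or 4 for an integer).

1. C_x = -5  [[BA ⟂ BC ⇒ 4y-20=0] ∩ [|C−(3, 5)|²=64]]
2. C_y = 5  [[BA ⟂ BC ⇒ 4y-20=0] ∩ [|C−(3, 5)|²=64]]
   so C = (-5, 5)

C = (-5, 5)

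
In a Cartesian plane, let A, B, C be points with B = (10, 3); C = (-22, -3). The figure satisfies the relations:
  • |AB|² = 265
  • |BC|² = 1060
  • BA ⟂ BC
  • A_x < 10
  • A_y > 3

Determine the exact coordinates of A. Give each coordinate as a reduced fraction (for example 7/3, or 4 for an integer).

1. A_x = 7  [[BA ⟂ BC ⇒ -32x-6y+338=0] ∩ [|A−(10, 3)|²=265]]
2. A_y = 19  [[BA ⟂ BC ⇒ -32x-6y+338=0] ∩ [|A−(10, 3)|²=265]]
   so A = (7, 19)

A = (7, 19)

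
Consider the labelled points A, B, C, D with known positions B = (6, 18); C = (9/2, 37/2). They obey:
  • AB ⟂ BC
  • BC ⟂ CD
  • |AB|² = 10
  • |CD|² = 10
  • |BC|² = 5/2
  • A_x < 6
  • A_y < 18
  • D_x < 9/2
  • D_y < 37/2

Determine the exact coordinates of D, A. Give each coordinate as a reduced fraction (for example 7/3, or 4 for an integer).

D = (7/2, 31/2)
A = (5, 15)

1. D_x = 7/2  [[BC ⟂ CD ⇒ -3/2x+1/2y-5/2=0] ∩ [|D−(9/2, 37/2)|²=10]]
2. D_y = 31/2  [[BC ⟂ CD ⇒ -3/2x+1/2y-5/2=0] ∩ [|D−(9/2, 37/2)|²=10]]
   so D = (7/2, 31/2)
3. A_x = 5  [[AB ⟂ BC ⇒ 3/2x-1/2y=0] ∩ [|A−(6, 18)|²=10]]
4. A_y = 15  [[AB ⟂ BC ⇒ 3/2x-1/2y=0] ∩ [|A−(6, 18)|²=10]]
   so A = (5, 15)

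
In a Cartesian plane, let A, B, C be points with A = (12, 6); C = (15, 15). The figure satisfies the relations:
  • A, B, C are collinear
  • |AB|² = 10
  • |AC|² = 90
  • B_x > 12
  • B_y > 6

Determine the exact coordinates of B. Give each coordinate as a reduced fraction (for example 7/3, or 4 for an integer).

1. B_x = 13  [[A, B, C are collinear ⇒ 9x-3y-90=0] ∩ [|B−(12, 6)|²=10]]
2. B_y = 9  [[A, B, C are collinear ⇒ 9x-3y-90=0] ∩ [|B−(12, 6)|²=10]]
   so B = (13, 9)

B = (13, 9)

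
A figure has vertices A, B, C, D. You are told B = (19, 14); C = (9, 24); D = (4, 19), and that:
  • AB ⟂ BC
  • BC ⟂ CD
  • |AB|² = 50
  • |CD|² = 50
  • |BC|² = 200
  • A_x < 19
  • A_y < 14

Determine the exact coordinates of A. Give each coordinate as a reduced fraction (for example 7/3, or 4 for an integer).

1. A_x = 14  [[AB ⟂ BC ⇒ 10x-10y-50=0] ∩ [|A−(19, 14)|²=50]]
2. A_y = 9  [[AB ⟂ BC ⇒ 10x-10y-50=0] ∩ [|A−(19, 14)|²=50]]
   so A = (14, 9)

A = (14, 9)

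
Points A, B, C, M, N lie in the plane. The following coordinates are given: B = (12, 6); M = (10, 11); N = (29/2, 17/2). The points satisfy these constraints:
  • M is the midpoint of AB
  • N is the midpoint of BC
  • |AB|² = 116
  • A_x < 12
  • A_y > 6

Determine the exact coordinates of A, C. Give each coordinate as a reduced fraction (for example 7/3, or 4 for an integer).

A = (8, 16)
C = (17, 11)

1. A_x = 8  [A = 2·M−B = 2·(10, 11)−(12, 6)]
2. A_y = 16  [A = 2·M−B = 2·(10, 11)−(12, 6)]
   so A = (8, 16)
3. C_x = 17  [C = 2·N−B = 2·(29/2, 17/2)−(12, 6)]
4. C_y = 11  [C = 2·N−B = 2·(29/2, 17/2)−(12, 6)]
   so C = (17, 11)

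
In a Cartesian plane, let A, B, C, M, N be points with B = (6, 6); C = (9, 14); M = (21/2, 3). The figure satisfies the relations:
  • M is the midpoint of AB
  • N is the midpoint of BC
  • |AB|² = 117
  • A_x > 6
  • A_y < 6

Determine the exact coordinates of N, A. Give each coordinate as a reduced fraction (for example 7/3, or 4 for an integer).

1. A_x = 15  [A = 2·M−B = 2·(21/2, 3)−(6, 6)]
2. A_y = 0  [A = 2·M−B = 2·(21/2, 3)−(6, 6)]
   so A = (15, 0)
3. N_x = 15/2  [2·N = B+C = (6, 6)+(9, 14)]
4. N_y = 10  [2·N = B+C = (6, 6)+(9, 14)]
   so N = (15/2, 10)

N = (15/2, 10)
A = (15, 0)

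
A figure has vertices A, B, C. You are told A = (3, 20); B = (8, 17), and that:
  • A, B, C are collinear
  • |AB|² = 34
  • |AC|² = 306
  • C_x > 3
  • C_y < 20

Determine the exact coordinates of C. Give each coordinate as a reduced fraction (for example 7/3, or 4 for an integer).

C = (18, 11)

1. C_x = 18  [[A, B, C are collinear ⇒ 3x+5y-109=0] ∩ [|C−(3, 20)|²=306]]
2. C_y = 11  [[A, B, C are collinear ⇒ 3x+5y-109=0] ∩ [|C−(3, 20)|²=306]]
   so C = (18, 11)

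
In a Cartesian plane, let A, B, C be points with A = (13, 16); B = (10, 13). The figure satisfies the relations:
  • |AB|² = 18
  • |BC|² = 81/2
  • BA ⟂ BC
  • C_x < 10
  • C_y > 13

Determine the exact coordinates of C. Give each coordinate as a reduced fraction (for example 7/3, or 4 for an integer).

1. C_x = 11/2  [[BA ⟂ BC ⇒ 3x+3y-69=0] ∩ [|C−(10, 13)|²=81/2]]
2. C_y = 35/2  [[BA ⟂ BC ⇒ 3x+3y-69=0] ∩ [|C−(10, 13)|²=81/2]]
   so C = (11/2, 35/2)

C = (11/2, 35/2)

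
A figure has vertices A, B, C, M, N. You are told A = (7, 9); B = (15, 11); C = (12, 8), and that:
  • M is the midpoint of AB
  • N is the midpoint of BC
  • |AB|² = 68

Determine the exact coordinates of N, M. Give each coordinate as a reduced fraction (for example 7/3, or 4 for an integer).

N = (27/2, 19/2)
M = (11, 10)

1. M_x = 11  [2·M = A+B = (7, 9)+(15, 11)]
2. M_y = 10  [2·M = A+B = (7, 9)+(15, 11)]
   so M = (11, 10)
3. N_x = 27/2  [2·N = B+C = (15, 11)+(12, 8)]
4. N_y = 19/2  [2·N = B+C = (15, 11)+(12, 8)]
   so N = (27/2, 19/2)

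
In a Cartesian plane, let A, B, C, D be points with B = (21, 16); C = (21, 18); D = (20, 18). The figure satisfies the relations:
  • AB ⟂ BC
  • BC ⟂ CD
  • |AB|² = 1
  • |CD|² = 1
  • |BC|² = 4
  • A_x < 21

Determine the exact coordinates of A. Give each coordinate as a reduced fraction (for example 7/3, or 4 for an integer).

1. A_x = 20  [[AB ⟂ BC ⇒ -2y+32=0] ∩ [|A−(21, 16)|²=1]]
2. A_y = 16  [[AB ⟂ BC ⇒ -2y+32=0] ∩ [|A−(21, 16)|²=1]]
   so A = (20, 16)

A = (20, 16)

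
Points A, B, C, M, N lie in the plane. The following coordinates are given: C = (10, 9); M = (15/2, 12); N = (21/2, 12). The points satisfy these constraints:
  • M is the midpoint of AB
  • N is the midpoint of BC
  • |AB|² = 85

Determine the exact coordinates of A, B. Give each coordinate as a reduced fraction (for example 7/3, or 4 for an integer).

A = (4, 9)
B = (11, 15)

1. B_x = 11  [B = 2·N−C = 2·(21/2, 12)−(10, 9)]
2. B_y = 15  [B = 2·N−C = 2·(21/2, 12)−(10, 9)]
   so B = (11, 15)
3. A_x = 4  [A = 2·M−B = 2·(15/2, 12)−(11, 15)]
4. A_y = 9  [A = 2·M−B = 2·(15/2, 12)−(11, 15)]
   so A = (4, 9)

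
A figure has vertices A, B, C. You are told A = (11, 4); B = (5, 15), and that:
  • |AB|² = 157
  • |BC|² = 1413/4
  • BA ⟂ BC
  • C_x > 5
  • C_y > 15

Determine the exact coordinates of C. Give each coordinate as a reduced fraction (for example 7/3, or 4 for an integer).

C = (43/2, 24)

1. C_x = 43/2  [[BA ⟂ BC ⇒ 6x-11y+135=0] ∩ [|C−(5, 15)|²=1413/4]]
2. C_y = 24  [[BA ⟂ BC ⇒ 6x-11y+135=0] ∩ [|C−(5, 15)|²=1413/4]]
   so C = (43/2, 24)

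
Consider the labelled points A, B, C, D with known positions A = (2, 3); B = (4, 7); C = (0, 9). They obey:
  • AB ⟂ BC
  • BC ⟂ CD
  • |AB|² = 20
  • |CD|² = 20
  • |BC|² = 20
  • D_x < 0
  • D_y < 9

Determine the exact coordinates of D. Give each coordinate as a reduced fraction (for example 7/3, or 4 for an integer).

D = (-2, 5)

1. D_x = -2  [[BC ⟂ CD ⇒ -4x+2y-18=0] ∩ [|D−(0, 9)|²=20]]
2. D_y = 5  [[BC ⟂ CD ⇒ -4x+2y-18=0] ∩ [|D−(0, 9)|²=20]]
   so D = (-2, 5)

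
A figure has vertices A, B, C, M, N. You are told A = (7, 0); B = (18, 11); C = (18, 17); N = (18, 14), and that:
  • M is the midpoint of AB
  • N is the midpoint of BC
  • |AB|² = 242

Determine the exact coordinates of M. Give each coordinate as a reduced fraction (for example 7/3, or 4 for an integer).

M = (25/2, 11/2)

1. M_x = 25/2  [2·M = A+B = (7, 0)+(18, 11)]
2. M_y = 11/2  [2·M = A+B = (7, 0)+(18, 11)]
   so M = (25/2, 11/2)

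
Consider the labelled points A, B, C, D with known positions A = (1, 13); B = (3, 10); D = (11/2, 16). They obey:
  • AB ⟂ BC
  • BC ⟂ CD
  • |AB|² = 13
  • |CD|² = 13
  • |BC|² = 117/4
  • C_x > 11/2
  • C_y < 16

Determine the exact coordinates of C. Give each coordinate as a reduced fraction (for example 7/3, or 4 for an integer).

C = (15/2, 13)

1. C_x = 15/2  [[AB ⟂ BC ⇒ 2x-3y+24=0] ∩ [|C−(11/2, 16)|²=13]]
2. C_y = 13  [[AB ⟂ BC ⇒ 2x-3y+24=0] ∩ [|C−(11/2, 16)|²=13]]
   so C = (15/2, 13)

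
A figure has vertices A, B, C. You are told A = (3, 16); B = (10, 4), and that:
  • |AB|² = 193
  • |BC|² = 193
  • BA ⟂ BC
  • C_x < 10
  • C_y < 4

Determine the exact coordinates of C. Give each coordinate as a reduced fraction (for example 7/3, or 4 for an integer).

C = (-2, -3)

1. C_x = -2  [[BA ⟂ BC ⇒ -7x+12y+22=0] ∩ [|C−(10, 4)|²=193]]
2. C_y = -3  [[BA ⟂ BC ⇒ -7x+12y+22=0] ∩ [|C−(10, 4)|²=193]]
   so C = (-2, -3)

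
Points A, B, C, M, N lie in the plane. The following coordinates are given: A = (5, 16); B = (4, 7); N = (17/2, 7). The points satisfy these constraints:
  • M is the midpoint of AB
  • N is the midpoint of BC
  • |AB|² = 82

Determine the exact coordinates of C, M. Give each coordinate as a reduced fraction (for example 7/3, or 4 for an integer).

1. M_x = 9/2  [2·M = A+B = (5, 16)+(4, 7)]
2. M_y = 23/2  [2·M = A+B = (5, 16)+(4, 7)]
   so M = (9/2, 23/2)
3. C_x = 13  [C = 2·N−B = 2·(17/2, 7)−(4, 7)]
4. C_y = 7  [C = 2·N−B = 2·(17/2, 7)−(4, 7)]
   so C = (13, 7)

C = (13, 7)
M = (9/2, 23/2)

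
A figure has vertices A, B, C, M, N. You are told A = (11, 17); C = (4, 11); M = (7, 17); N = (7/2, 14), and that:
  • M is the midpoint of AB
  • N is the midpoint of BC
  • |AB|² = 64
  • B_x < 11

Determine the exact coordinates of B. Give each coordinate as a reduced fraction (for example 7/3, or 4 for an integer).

B = (3, 17)

1. B_x = 3  [B = 2·M−A = 2·(7, 17)−(11, 17)]
2. B_y = 17  [B = 2·M−A = 2·(7, 17)−(11, 17)]
   so B = (3, 17)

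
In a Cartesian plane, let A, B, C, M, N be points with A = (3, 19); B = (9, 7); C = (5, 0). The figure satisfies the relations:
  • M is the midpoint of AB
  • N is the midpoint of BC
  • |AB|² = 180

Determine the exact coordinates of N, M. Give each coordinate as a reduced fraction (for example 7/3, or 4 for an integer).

N = (7, 7/2)
M = (6, 13)

1. M_x = 6  [2·M = A+B = (3, 19)+(9, 7)]
2. M_y = 13  [2·M = A+B = (3, 19)+(9, 7)]
   so M = (6, 13)
3. N_x = 7  [2·N = B+C = (9, 7)+(5, 0)]
4. N_y = 7/2  [2·N = B+C = (9, 7)+(5, 0)]
   so N = (7, 7/2)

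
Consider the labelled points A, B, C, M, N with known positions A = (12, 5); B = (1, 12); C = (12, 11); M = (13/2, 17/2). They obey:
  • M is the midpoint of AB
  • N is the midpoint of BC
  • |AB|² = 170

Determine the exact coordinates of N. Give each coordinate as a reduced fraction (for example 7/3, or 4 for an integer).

N = (13/2, 23/2)

1. N_x = 13/2  [2·N = B+C = (1, 12)+(12, 11)]
2. N_y = 23/2  [2·N = B+C = (1, 12)+(12, 11)]
   so N = (13/2, 23/2)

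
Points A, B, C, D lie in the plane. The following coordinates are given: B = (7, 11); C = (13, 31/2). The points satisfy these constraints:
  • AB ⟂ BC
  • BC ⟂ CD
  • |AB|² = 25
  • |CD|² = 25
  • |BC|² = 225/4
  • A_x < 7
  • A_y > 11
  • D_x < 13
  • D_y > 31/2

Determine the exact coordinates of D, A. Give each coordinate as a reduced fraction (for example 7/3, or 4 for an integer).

D = (10, 39/2)
A = (4, 15)

1. D_x = 10  [[BC ⟂ CD ⇒ 6x+9/2y-591/4=0] ∩ [|D−(13, 31/2)|²=25]]
2. D_y = 39/2  [[BC ⟂ CD ⇒ 6x+9/2y-591/4=0] ∩ [|D−(13, 31/2)|²=25]]
   so D = (10, 39/2)
3. A_x = 4  [[AB ⟂ BC ⇒ -6x-9/2y+183/2=0] ∩ [|A−(7, 11)|²=25]]
4. A_y = 15  [[AB ⟂ BC ⇒ -6x-9/2y+183/2=0] ∩ [|A−(7, 11)|²=25]]
   so A = (4, 15)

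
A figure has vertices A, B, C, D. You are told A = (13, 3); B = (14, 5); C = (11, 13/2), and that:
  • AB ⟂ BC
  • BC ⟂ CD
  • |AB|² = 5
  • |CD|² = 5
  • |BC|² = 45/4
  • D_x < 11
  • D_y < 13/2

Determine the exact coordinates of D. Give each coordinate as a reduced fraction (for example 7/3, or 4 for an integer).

D = (10, 9/2)

1. D_x = 10  [[BC ⟂ CD ⇒ -3x+3/2y+93/4=0] ∩ [|D−(11, 13/2)|²=5]]
2. D_y = 9/2  [[BC ⟂ CD ⇒ -3x+3/2y+93/4=0] ∩ [|D−(11, 13/2)|²=5]]
   so D = (10, 9/2)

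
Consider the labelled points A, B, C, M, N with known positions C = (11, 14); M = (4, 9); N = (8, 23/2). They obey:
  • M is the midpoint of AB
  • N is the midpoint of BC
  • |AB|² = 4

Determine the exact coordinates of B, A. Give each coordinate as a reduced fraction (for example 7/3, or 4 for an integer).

1. B_x = 5  [B = 2·N−C = 2·(8, 23/2)−(11, 14)]
2. B_y = 9  [B = 2·N−C = 2·(8, 23/2)−(11, 14)]
   so B = (5, 9)
3. A_x = 3  [A = 2·M−B = 2·(4, 9)−(5, 9)]
4. A_y = 9  [A = 2·M−B = 2·(4, 9)−(5, 9)]
   so A = (3, 9)

B = (5, 9)
A = (3, 9)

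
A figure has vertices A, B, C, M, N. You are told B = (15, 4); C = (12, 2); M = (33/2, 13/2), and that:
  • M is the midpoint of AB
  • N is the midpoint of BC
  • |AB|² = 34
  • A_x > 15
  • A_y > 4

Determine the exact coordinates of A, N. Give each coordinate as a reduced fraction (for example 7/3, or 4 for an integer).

A = (18, 9)
N = (27/2, 3)

1. A_x = 18  [A = 2·M−B = 2·(33/2, 13/2)−(15, 4)]
2. A_y = 9  [A = 2·M−B = 2·(33/2, 13/2)−(15, 4)]
   so A = (18, 9)
3. N_x = 27/2  [2·N = B+C = (15, 4)+(12, 2)]
4. N_y = 3  [2·N = B+C = (15, 4)+(12, 2)]
   so N = (27/2, 3)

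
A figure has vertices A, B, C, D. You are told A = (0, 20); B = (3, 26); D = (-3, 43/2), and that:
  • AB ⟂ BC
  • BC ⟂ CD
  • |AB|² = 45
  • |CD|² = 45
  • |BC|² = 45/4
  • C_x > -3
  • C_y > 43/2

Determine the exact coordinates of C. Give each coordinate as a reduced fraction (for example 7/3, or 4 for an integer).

1. C_x = 0  [[AB ⟂ BC ⇒ 3x+6y-165=0] ∩ [|C−(-3, 43/2)|²=45]]
2. C_y = 55/2  [[AB ⟂ BC ⇒ 3x+6y-165=0] ∩ [|C−(-3, 43/2)|²=45]]
   so C = (0, 55/2)

C = (0, 55/2)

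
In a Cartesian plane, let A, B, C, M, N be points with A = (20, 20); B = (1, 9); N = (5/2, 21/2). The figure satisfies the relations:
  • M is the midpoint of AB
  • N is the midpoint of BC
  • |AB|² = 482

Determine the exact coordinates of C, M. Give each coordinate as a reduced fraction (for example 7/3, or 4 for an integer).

1. M_x = 21/2  [2·M = A+B = (20, 20)+(1, 9)]
2. M_y = 29/2  [2·M = A+B = (20, 20)+(1, 9)]
   so M = (21/2, 29/2)
3. C_x = 4  [C = 2·N−B = 2·(5/2, 21/2)−(1, 9)]
4. C_y = 12  [C = 2·N−B = 2·(5/2, 21/2)−(1, 9)]
   so C = (4, 12)

C = (4, 12)
M = (21/2, 29/2)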